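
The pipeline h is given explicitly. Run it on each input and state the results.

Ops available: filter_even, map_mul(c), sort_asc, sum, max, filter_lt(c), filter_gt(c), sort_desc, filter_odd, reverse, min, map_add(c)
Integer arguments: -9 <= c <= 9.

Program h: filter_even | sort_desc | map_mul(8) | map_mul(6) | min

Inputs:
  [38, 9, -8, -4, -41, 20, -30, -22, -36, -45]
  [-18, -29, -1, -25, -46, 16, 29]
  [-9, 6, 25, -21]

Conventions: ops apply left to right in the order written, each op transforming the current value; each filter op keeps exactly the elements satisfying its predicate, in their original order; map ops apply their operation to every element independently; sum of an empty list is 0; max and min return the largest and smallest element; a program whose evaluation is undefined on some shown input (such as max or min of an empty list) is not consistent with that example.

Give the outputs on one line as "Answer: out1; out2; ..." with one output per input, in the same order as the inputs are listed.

-1728; -2208; 288

Execution, op by op:
  [38, 9, -8, -4, -41, 20, -30, -22, -36, -45] -> [38, -8, -4, 20, -30, -22, -36] -> [38, 20, -4, -8, -22, -30, -36] -> [304, 160, -32, -64, -176, -240, -288] -> [1824, 960, -192, -384, -1056, -1440, -1728] -> -1728
  [-18, -29, -1, -25, -46, 16, 29] -> [-18, -46, 16] -> [16, -18, -46] -> [128, -144, -368] -> [768, -864, -2208] -> -2208
  [-9, 6, 25, -21] -> [6] -> [6] -> [48] -> [288] -> 288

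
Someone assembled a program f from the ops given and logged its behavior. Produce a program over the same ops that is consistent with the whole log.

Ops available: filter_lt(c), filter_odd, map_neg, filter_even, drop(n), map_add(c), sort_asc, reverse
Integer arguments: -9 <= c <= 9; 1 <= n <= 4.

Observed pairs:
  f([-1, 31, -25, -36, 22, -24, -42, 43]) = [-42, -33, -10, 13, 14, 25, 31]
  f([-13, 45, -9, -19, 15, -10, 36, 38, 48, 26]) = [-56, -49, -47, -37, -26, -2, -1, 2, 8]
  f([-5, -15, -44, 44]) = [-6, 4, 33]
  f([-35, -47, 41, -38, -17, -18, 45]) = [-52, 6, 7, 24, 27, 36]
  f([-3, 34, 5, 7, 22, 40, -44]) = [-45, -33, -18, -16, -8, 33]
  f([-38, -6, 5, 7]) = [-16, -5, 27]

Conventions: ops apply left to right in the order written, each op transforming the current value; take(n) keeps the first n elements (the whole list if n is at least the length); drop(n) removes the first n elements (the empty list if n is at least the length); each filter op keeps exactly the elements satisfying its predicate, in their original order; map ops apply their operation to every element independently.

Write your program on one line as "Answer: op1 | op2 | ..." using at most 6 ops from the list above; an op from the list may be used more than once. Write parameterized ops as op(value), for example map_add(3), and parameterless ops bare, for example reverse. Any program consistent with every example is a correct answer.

map_add(2) | sort_asc | map_add(9) | reverse | map_neg | drop(1)

Check, running the answer program on each example:
  [-1, 31, -25, -36, 22, -24, -42, 43] -> [1, 33, -23, -34, 24, -22, -40, 45] -> [-40, -34, -23, -22, 1, 24, 33, 45] -> [-31, -25, -14, -13, 10, 33, 42, 54] -> [54, 42, 33, 10, -13, -14, -25, -31] -> [-54, -42, -33, -10, 13, 14, 25, 31] -> [-42, -33, -10, 13, 14, 25, 31]
  [-13, 45, -9, -19, 15, -10, 36, 38, 48, 26] -> [-11, 47, -7, -17, 17, -8, 38, 40, 50, 28] -> [-17, -11, -8, -7, 17, 28, 38, 40, 47, 50] -> [-8, -2, 1, 2, 26, 37, 47, 49, 56, 59] -> [59, 56, 49, 47, 37, 26, 2, 1, -2, -8] -> [-59, -56, -49, -47, -37, -26, -2, -1, 2, 8] -> [-56, -49, -47, -37, -26, -2, -1, 2, 8]
  [-5, -15, -44, 44] -> [-3, -13, -42, 46] -> [-42, -13, -3, 46] -> [-33, -4, 6, 55] -> [55, 6, -4, -33] -> [-55, -6, 4, 33] -> [-6, 4, 33]
  [-35, -47, 41, -38, -17, -18, 45] -> [-33, -45, 43, -36, -15, -16, 47] -> [-45, -36, -33, -16, -15, 43, 47] -> [-36, -27, -24, -7, -6, 52, 56] -> [56, 52, -6, -7, -24, -27, -36] -> [-56, -52, 6, 7, 24, 27, 36] -> [-52, 6, 7, 24, 27, 36]
  [-3, 34, 5, 7, 22, 40, -44] -> [-1, 36, 7, 9, 24, 42, -42] -> [-42, -1, 7, 9, 24, 36, 42] -> [-33, 8, 16, 18, 33, 45, 51] -> [51, 45, 33, 18, 16, 8, -33] -> [-51, -45, -33, -18, -16, -8, 33] -> [-45, -33, -18, -16, -8, 33]
  [-38, -6, 5, 7] -> [-36, -4, 7, 9] -> [-36, -4, 7, 9] -> [-27, 5, 16, 18] -> [18, 16, 5, -27] -> [-18, -16, -5, 27] -> [-16, -5, 27]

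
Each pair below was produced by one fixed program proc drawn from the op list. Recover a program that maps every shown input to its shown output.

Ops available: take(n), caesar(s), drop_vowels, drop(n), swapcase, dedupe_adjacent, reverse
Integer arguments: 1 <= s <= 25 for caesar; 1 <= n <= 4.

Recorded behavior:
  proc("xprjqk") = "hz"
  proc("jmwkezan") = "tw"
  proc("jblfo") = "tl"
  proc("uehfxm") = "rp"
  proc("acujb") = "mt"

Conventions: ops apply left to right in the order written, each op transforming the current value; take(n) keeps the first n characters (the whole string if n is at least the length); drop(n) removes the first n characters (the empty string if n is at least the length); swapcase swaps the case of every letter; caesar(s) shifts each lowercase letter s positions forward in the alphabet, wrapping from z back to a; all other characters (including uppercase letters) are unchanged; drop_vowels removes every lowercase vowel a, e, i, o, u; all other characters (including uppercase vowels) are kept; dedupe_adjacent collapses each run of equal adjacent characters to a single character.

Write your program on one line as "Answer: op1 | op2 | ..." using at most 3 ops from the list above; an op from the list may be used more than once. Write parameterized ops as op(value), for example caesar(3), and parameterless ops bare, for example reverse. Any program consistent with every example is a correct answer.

drop_vowels | caesar(10) | take(2)

Check, running the answer program on each example:
  "xprjqk" -> "xprjqk" -> "hzbtau" -> "hz"
  "jmwkezan" -> "jmwkzn" -> "twgujx" -> "tw"
  "jblfo" -> "jblf" -> "tlvp" -> "tl"
  "uehfxm" -> "hfxm" -> "rphw" -> "rp"
  "acujb" -> "cjb" -> "mtl" -> "mt"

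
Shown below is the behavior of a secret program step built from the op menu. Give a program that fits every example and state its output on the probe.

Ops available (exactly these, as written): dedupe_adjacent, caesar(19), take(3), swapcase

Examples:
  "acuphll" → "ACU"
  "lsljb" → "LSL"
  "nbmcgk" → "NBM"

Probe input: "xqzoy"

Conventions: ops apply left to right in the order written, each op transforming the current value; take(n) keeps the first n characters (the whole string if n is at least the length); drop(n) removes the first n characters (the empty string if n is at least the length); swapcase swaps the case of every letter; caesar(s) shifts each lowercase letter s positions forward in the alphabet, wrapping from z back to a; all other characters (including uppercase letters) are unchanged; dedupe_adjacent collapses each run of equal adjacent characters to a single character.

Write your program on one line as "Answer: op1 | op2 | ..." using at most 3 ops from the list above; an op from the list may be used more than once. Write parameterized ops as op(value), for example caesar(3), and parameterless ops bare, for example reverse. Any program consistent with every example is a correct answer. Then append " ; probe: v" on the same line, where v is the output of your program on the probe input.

take(3) | swapcase ; probe: "XQZ"

Check, running the answer program on each example:
  "acuphll" -> "acu" -> "ACU"
  "lsljb" -> "lsl" -> "LSL"
  "nbmcgk" -> "nbm" -> "NBM"
  probe: "xqzoy" -> "xqz" -> "XQZ"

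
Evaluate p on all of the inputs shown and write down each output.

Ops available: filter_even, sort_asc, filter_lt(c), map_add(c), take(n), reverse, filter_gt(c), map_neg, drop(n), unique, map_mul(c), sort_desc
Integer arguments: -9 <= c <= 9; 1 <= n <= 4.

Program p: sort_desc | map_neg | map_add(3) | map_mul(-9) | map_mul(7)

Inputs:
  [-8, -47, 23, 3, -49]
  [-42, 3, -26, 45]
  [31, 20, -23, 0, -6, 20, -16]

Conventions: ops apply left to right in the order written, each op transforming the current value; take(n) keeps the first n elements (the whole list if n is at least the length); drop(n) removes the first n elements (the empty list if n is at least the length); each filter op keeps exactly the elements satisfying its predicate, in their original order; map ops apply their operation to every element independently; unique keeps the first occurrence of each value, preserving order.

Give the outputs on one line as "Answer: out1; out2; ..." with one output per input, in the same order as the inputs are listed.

Execution, op by op:
  [-8, -47, 23, 3, -49] -> [23, 3, -8, -47, -49] -> [-23, -3, 8, 47, 49] -> [-20, 0, 11, 50, 52] -> [180, 0, -99, -450, -468] -> [1260, 0, -693, -3150, -3276]
  [-42, 3, -26, 45] -> [45, 3, -26, -42] -> [-45, -3, 26, 42] -> [-42, 0, 29, 45] -> [378, 0, -261, -405] -> [2646, 0, -1827, -2835]
  [31, 20, -23, 0, -6, 20, -16] -> [31, 20, 20, 0, -6, -16, -23] -> [-31, -20, -20, 0, 6, 16, 23] -> [-28, -17, -17, 3, 9, 19, 26] -> [252, 153, 153, -27, -81, -171, -234] -> [1764, 1071, 1071, -189, -567, -1197, -1638]

[1260, 0, -693, -3150, -3276]; [2646, 0, -1827, -2835]; [1764, 1071, 1071, -189, -567, -1197, -1638]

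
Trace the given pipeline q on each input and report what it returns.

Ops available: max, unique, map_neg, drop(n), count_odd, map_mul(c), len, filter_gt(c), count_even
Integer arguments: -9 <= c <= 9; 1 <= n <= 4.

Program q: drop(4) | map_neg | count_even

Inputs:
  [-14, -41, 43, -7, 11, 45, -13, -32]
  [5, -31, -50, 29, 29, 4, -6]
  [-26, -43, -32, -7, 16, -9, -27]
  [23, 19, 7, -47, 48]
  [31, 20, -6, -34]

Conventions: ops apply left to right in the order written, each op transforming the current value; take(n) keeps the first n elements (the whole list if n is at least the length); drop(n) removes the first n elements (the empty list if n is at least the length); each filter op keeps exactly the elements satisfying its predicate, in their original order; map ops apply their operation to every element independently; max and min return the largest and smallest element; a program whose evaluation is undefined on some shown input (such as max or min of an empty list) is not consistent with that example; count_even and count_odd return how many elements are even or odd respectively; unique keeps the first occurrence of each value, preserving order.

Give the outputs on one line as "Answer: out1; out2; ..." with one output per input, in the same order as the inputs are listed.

Execution, op by op:
  [-14, -41, 43, -7, 11, 45, -13, -32] -> [11, 45, -13, -32] -> [-11, -45, 13, 32] -> 1
  [5, -31, -50, 29, 29, 4, -6] -> [29, 4, -6] -> [-29, -4, 6] -> 2
  [-26, -43, -32, -7, 16, -9, -27] -> [16, -9, -27] -> [-16, 9, 27] -> 1
  [23, 19, 7, -47, 48] -> [48] -> [-48] -> 1
  [31, 20, -6, -34] -> [] -> [] -> 0

1; 2; 1; 1; 0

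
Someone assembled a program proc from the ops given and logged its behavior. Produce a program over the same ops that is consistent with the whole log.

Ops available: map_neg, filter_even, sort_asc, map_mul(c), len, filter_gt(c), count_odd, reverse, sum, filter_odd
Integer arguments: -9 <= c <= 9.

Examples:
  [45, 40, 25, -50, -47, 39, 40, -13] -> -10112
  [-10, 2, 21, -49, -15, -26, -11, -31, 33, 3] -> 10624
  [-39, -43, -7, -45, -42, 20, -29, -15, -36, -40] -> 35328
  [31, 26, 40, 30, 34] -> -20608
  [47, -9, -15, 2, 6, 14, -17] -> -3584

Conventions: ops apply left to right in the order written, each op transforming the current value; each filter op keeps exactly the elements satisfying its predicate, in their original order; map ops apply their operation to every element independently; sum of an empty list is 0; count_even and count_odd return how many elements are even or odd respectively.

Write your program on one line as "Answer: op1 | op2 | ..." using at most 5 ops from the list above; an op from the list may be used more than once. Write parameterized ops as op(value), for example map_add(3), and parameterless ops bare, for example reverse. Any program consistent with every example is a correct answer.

map_mul(2) | sort_asc | map_mul(8) | map_mul(-8) | sum

Check, running the answer program on each example:
  [45, 40, 25, -50, -47, 39, 40, -13] -> [90, 80, 50, -100, -94, 78, 80, -26] -> [-100, -94, -26, 50, 78, 80, 80, 90] -> [-800, -752, -208, 400, 624, 640, 640, 720] -> [6400, 6016, 1664, -3200, -4992, -5120, -5120, -5760] -> -10112
  [-10, 2, 21, -49, -15, -26, -11, -31, 33, 3] -> [-20, 4, 42, -98, -30, -52, -22, -62, 66, 6] -> [-98, -62, -52, -30, -22, -20, 4, 6, 42, 66] -> [-784, -496, -416, -240, -176, -160, 32, 48, 336, 528] -> [6272, 3968, 3328, 1920, 1408, 1280, -256, -384, -2688, -4224] -> 10624
  [-39, -43, -7, -45, -42, 20, -29, -15, -36, -40] -> [-78, -86, -14, -90, -84, 40, -58, -30, -72, -80] -> [-90, -86, -84, -80, -78, -72, -58, -30, -14, 40] -> [-720, -688, -672, -640, -624, -576, -464, -240, -112, 320] -> [5760, 5504, 5376, 5120, 4992, 4608, 3712, 1920, 896, -2560] -> 35328
  [31, 26, 40, 30, 34] -> [62, 52, 80, 60, 68] -> [52, 60, 62, 68, 80] -> [416, 480, 496, 544, 640] -> [-3328, -3840, -3968, -4352, -5120] -> -20608
  [47, -9, -15, 2, 6, 14, -17] -> [94, -18, -30, 4, 12, 28, -34] -> [-34, -30, -18, 4, 12, 28, 94] -> [-272, -240, -144, 32, 96, 224, 752] -> [2176, 1920, 1152, -256, -768, -1792, -6016] -> -3584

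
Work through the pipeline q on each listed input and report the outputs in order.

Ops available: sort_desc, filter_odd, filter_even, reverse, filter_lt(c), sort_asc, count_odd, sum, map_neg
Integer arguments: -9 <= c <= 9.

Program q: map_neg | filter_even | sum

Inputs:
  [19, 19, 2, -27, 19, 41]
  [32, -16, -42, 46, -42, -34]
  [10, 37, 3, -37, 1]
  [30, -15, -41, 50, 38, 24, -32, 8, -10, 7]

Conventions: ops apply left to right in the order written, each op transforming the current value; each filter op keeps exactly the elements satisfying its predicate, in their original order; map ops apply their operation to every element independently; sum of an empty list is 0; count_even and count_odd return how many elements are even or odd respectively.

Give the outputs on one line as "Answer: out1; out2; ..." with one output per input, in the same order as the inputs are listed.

Execution, op by op:
  [19, 19, 2, -27, 19, 41] -> [-19, -19, -2, 27, -19, -41] -> [-2] -> -2
  [32, -16, -42, 46, -42, -34] -> [-32, 16, 42, -46, 42, 34] -> [-32, 16, 42, -46, 42, 34] -> 56
  [10, 37, 3, -37, 1] -> [-10, -37, -3, 37, -1] -> [-10] -> -10
  [30, -15, -41, 50, 38, 24, -32, 8, -10, 7] -> [-30, 15, 41, -50, -38, -24, 32, -8, 10, -7] -> [-30, -50, -38, -24, 32, -8, 10] -> -108

-2; 56; -10; -108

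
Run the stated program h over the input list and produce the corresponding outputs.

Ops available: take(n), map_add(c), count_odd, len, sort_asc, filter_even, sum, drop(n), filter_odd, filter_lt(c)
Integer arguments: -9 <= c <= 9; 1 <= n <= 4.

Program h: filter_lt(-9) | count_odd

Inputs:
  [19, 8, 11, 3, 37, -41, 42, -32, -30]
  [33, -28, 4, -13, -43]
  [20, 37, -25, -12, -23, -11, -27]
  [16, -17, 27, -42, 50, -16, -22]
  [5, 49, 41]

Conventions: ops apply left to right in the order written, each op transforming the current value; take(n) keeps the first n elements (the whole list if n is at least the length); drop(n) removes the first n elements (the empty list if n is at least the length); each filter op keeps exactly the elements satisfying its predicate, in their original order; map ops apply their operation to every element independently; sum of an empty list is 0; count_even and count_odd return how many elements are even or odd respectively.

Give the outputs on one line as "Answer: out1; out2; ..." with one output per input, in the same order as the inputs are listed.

Execution, op by op:
  [19, 8, 11, 3, 37, -41, 42, -32, -30] -> [-41, -32, -30] -> 1
  [33, -28, 4, -13, -43] -> [-28, -13, -43] -> 2
  [20, 37, -25, -12, -23, -11, -27] -> [-25, -12, -23, -11, -27] -> 4
  [16, -17, 27, -42, 50, -16, -22] -> [-17, -42, -16, -22] -> 1
  [5, 49, 41] -> [] -> 0

1; 2; 4; 1; 0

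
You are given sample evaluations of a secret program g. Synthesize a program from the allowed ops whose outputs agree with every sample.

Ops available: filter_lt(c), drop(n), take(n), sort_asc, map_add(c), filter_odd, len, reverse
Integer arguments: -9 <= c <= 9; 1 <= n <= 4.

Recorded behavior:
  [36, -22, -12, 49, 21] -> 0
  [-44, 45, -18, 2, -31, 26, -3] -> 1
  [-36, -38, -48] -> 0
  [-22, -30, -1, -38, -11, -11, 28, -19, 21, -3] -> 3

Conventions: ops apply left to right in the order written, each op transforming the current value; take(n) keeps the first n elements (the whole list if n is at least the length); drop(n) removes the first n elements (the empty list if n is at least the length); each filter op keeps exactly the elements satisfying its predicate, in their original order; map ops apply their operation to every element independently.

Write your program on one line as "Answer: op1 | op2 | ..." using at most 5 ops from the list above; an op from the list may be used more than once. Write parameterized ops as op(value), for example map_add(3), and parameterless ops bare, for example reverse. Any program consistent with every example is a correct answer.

filter_lt(-8) | map_add(2) | filter_odd | len

Check, running the answer program on each example:
  [36, -22, -12, 49, 21] -> [-22, -12] -> [-20, -10] -> [] -> 0
  [-44, 45, -18, 2, -31, 26, -3] -> [-44, -18, -31] -> [-42, -16, -29] -> [-29] -> 1
  [-36, -38, -48] -> [-36, -38, -48] -> [-34, -36, -46] -> [] -> 0
  [-22, -30, -1, -38, -11, -11, 28, -19, 21, -3] -> [-22, -30, -38, -11, -11, -19] -> [-20, -28, -36, -9, -9, -17] -> [-9, -9, -17] -> 3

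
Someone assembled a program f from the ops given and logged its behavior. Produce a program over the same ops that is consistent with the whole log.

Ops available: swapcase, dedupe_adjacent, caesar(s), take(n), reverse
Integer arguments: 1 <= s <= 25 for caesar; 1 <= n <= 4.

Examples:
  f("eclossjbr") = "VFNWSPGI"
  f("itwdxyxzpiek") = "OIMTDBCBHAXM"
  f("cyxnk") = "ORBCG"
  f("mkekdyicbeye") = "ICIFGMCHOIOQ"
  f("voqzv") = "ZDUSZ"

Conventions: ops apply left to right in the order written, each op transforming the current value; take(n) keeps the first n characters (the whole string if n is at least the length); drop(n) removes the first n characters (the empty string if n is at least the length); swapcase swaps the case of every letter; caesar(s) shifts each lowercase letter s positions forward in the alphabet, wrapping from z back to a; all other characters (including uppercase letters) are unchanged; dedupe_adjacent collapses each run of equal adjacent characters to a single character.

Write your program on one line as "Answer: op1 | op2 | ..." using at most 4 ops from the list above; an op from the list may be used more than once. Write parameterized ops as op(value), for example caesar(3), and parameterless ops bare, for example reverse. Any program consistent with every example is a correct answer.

caesar(4) | dedupe_adjacent | reverse | swapcase

Check, running the answer program on each example:
  "eclossjbr" -> "igpswwnfv" -> "igpswnfv" -> "vfnwspgi" -> "VFNWSPGI"
  "itwdxyxzpiek" -> "mxahbcbdtmio" -> "mxahbcbdtmio" -> "oimtdbcbhaxm" -> "OIMTDBCBHAXM"
  "cyxnk" -> "gcbro" -> "gcbro" -> "orbcg" -> "ORBCG"
  "mkekdyicbeye" -> "qoiohcmgfici" -> "qoiohcmgfici" -> "icifgmchoioq" -> "ICIFGMCHOIOQ"
  "voqzv" -> "zsudz" -> "zsudz" -> "zdusz" -> "ZDUSZ"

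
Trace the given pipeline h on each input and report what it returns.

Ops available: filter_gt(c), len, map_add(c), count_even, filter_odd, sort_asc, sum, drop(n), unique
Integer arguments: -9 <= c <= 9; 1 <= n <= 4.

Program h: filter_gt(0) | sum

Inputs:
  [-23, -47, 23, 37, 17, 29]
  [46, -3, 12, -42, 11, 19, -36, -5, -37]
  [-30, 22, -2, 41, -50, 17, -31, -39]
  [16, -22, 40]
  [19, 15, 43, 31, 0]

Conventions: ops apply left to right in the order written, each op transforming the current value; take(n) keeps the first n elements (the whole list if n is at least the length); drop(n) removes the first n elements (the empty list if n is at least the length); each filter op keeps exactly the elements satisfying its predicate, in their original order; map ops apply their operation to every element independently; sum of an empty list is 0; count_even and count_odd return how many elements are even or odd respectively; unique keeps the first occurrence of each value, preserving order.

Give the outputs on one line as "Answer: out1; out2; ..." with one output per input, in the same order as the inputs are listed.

Execution, op by op:
  [-23, -47, 23, 37, 17, 29] -> [23, 37, 17, 29] -> 106
  [46, -3, 12, -42, 11, 19, -36, -5, -37] -> [46, 12, 11, 19] -> 88
  [-30, 22, -2, 41, -50, 17, -31, -39] -> [22, 41, 17] -> 80
  [16, -22, 40] -> [16, 40] -> 56
  [19, 15, 43, 31, 0] -> [19, 15, 43, 31] -> 108

106; 88; 80; 56; 108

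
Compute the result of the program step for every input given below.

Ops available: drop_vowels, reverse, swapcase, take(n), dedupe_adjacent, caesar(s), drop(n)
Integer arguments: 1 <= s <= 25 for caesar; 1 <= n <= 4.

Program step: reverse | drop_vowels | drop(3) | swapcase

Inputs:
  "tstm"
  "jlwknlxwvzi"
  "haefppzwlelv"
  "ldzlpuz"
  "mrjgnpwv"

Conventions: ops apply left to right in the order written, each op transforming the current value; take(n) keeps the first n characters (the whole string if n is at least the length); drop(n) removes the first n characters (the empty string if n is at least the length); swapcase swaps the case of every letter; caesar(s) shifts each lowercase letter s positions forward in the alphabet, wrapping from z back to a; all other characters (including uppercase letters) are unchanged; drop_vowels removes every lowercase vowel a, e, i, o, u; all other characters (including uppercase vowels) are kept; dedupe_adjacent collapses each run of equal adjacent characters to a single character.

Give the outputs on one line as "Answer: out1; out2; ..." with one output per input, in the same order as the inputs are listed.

Execution, op by op:
  "tstm" -> "mtst" -> "mtst" -> "t" -> "T"
  "jlwknlxwvzi" -> "izvwxlnkwlj" -> "zvwxlnkwlj" -> "xlnkwlj" -> "XLNKWLJ"
  "haefppzwlelv" -> "vlelwzppfeah" -> "vllwzppfh" -> "wzppfh" -> "WZPPFH"
  "ldzlpuz" -> "zuplzdl" -> "zplzdl" -> "zdl" -> "ZDL"
  "mrjgnpwv" -> "vwpngjrm" -> "vwpngjrm" -> "ngjrm" -> "NGJRM"

"T"; "XLNKWLJ"; "WZPPFH"; "ZDL"; "NGJRM"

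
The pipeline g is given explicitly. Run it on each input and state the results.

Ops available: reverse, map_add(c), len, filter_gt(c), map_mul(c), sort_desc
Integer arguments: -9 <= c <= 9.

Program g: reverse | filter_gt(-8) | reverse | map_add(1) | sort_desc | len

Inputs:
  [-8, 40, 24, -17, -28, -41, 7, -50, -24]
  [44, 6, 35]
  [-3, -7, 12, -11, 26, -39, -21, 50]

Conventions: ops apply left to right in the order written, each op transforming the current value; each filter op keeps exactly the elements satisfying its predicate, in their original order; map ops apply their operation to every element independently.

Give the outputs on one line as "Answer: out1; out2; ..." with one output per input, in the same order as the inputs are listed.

3; 3; 5

Execution, op by op:
  [-8, 40, 24, -17, -28, -41, 7, -50, -24] -> [-24, -50, 7, -41, -28, -17, 24, 40, -8] -> [7, 24, 40] -> [40, 24, 7] -> [41, 25, 8] -> [41, 25, 8] -> 3
  [44, 6, 35] -> [35, 6, 44] -> [35, 6, 44] -> [44, 6, 35] -> [45, 7, 36] -> [45, 36, 7] -> 3
  [-3, -7, 12, -11, 26, -39, -21, 50] -> [50, -21, -39, 26, -11, 12, -7, -3] -> [50, 26, 12, -7, -3] -> [-3, -7, 12, 26, 50] -> [-2, -6, 13, 27, 51] -> [51, 27, 13, -2, -6] -> 5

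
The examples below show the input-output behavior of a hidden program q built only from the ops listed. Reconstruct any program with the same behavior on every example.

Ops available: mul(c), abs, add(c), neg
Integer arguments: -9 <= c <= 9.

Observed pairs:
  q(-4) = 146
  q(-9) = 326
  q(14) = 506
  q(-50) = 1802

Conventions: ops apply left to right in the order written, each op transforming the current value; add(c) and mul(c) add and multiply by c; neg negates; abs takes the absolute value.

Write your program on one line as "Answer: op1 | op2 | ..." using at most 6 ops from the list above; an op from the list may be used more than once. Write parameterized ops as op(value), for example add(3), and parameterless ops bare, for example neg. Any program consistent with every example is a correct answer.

mul(6) | abs | mul(-6) | add(-2) | abs

Check, running the answer program on each example:
  -4 -> -24 -> 24 -> -144 -> -146 -> 146
  -9 -> -54 -> 54 -> -324 -> -326 -> 326
  14 -> 84 -> 84 -> -504 -> -506 -> 506
  -50 -> -300 -> 300 -> -1800 -> -1802 -> 1802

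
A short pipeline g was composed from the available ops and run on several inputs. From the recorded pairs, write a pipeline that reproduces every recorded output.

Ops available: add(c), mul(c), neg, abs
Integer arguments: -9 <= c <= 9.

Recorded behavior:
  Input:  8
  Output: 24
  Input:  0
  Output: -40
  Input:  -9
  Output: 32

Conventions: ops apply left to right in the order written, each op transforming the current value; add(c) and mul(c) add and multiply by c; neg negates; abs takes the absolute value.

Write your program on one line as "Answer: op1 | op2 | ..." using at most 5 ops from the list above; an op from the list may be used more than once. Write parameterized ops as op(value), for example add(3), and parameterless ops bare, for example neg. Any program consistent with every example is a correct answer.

abs | neg | add(5) | neg | mul(8)

Check, running the answer program on each example:
  8 -> 8 -> -8 -> -3 -> 3 -> 24
  0 -> 0 -> 0 -> 5 -> -5 -> -40
  -9 -> 9 -> -9 -> -4 -> 4 -> 32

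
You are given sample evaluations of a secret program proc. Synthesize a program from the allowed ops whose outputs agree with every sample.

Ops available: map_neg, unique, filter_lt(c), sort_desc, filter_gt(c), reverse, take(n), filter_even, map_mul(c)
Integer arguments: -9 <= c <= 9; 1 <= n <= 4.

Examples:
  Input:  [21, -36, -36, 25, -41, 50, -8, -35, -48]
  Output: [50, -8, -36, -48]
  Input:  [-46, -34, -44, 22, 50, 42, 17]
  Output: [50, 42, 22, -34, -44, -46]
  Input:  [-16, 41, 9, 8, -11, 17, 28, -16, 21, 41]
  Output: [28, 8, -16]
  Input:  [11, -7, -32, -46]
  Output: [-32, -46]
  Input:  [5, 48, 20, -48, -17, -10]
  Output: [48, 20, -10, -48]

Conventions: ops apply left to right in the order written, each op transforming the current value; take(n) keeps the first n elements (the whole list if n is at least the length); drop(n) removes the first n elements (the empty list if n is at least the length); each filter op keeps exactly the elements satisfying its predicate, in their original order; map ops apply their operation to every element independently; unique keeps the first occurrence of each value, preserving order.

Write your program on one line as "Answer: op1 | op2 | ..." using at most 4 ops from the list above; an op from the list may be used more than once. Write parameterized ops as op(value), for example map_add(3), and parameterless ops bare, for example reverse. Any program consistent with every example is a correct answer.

filter_even | reverse | sort_desc | unique

Check, running the answer program on each example:
  [21, -36, -36, 25, -41, 50, -8, -35, -48] -> [-36, -36, 50, -8, -48] -> [-48, -8, 50, -36, -36] -> [50, -8, -36, -36, -48] -> [50, -8, -36, -48]
  [-46, -34, -44, 22, 50, 42, 17] -> [-46, -34, -44, 22, 50, 42] -> [42, 50, 22, -44, -34, -46] -> [50, 42, 22, -34, -44, -46] -> [50, 42, 22, -34, -44, -46]
  [-16, 41, 9, 8, -11, 17, 28, -16, 21, 41] -> [-16, 8, 28, -16] -> [-16, 28, 8, -16] -> [28, 8, -16, -16] -> [28, 8, -16]
  [11, -7, -32, -46] -> [-32, -46] -> [-46, -32] -> [-32, -46] -> [-32, -46]
  [5, 48, 20, -48, -17, -10] -> [48, 20, -48, -10] -> [-10, -48, 20, 48] -> [48, 20, -10, -48] -> [48, 20, -10, -48]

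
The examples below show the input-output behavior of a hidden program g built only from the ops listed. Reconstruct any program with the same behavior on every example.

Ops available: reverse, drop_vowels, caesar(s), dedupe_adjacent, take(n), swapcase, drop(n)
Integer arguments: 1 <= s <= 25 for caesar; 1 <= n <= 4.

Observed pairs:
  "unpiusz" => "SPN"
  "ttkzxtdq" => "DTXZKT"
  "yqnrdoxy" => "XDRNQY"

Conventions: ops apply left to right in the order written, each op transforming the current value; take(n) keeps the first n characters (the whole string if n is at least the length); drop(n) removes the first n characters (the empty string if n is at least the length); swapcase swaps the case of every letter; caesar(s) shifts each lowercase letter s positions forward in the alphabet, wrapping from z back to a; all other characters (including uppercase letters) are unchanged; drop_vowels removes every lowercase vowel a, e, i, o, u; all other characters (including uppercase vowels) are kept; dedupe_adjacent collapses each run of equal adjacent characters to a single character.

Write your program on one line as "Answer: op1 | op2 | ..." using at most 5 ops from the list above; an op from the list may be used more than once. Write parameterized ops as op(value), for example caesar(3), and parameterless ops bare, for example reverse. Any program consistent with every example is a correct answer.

dedupe_adjacent | drop_vowels | swapcase | reverse | drop(1)

Check, running the answer program on each example:
  "unpiusz" -> "unpiusz" -> "npsz" -> "NPSZ" -> "ZSPN" -> "SPN"
  "ttkzxtdq" -> "tkzxtdq" -> "tkzxtdq" -> "TKZXTDQ" -> "QDTXZKT" -> "DTXZKT"
  "yqnrdoxy" -> "yqnrdoxy" -> "yqnrdxy" -> "YQNRDXY" -> "YXDRNQY" -> "XDRNQY"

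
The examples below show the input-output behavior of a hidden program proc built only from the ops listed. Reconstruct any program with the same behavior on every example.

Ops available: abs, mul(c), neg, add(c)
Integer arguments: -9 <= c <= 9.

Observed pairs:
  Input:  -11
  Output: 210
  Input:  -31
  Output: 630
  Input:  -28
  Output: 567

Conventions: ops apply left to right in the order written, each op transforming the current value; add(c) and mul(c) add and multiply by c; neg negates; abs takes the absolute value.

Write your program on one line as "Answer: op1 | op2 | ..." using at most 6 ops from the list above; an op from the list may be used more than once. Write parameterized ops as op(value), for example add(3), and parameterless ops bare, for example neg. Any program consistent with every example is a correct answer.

add(-1) | add(2) | abs | mul(-3) | abs | mul(7)

Check, running the answer program on each example:
  -11 -> -12 -> -10 -> 10 -> -30 -> 30 -> 210
  -31 -> -32 -> -30 -> 30 -> -90 -> 90 -> 630
  -28 -> -29 -> -27 -> 27 -> -81 -> 81 -> 567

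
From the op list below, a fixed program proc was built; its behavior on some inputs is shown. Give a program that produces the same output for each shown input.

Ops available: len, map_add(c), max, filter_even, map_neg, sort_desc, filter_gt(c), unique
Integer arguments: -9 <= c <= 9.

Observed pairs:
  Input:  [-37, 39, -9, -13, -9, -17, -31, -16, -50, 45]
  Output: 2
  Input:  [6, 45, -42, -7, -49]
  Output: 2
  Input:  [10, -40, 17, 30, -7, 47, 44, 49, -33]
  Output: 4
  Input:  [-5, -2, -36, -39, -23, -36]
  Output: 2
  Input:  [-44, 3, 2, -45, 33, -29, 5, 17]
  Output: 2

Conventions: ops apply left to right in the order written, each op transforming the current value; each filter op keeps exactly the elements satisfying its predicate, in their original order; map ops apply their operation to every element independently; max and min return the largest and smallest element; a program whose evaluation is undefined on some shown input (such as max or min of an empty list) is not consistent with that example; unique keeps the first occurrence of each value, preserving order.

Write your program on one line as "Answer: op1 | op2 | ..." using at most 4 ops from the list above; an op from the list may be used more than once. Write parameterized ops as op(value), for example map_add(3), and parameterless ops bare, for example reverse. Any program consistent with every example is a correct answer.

map_neg | filter_even | unique | len

Check, running the answer program on each example:
  [-37, 39, -9, -13, -9, -17, -31, -16, -50, 45] -> [37, -39, 9, 13, 9, 17, 31, 16, 50, -45] -> [16, 50] -> [16, 50] -> 2
  [6, 45, -42, -7, -49] -> [-6, -45, 42, 7, 49] -> [-6, 42] -> [-6, 42] -> 2
  [10, -40, 17, 30, -7, 47, 44, 49, -33] -> [-10, 40, -17, -30, 7, -47, -44, -49, 33] -> [-10, 40, -30, -44] -> [-10, 40, -30, -44] -> 4
  [-5, -2, -36, -39, -23, -36] -> [5, 2, 36, 39, 23, 36] -> [2, 36, 36] -> [2, 36] -> 2
  [-44, 3, 2, -45, 33, -29, 5, 17] -> [44, -3, -2, 45, -33, 29, -5, -17] -> [44, -2] -> [44, -2] -> 2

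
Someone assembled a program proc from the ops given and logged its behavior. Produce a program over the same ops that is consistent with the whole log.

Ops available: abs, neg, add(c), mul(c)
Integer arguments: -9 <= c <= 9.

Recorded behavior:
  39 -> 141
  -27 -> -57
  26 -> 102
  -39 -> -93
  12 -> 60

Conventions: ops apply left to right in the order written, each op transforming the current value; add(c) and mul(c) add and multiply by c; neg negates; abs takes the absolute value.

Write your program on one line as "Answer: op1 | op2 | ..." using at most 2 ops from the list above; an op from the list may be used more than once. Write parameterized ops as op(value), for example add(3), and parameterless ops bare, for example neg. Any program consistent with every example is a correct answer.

add(8) | mul(3)

Check, running the answer program on each example:
  39 -> 47 -> 141
  -27 -> -19 -> -57
  26 -> 34 -> 102
  -39 -> -31 -> -93
  12 -> 20 -> 60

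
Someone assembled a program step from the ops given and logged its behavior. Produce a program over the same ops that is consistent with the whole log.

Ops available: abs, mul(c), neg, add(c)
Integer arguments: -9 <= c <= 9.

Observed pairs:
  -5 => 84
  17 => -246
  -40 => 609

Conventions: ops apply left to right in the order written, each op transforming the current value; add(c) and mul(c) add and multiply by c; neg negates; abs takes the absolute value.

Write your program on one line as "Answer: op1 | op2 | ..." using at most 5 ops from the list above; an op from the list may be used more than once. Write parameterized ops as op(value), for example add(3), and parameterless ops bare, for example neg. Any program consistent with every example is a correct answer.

mul(5) | neg | add(3) | mul(3)

Check, running the answer program on each example:
  -5 -> -25 -> 25 -> 28 -> 84
  17 -> 85 -> -85 -> -82 -> -246
  -40 -> -200 -> 200 -> 203 -> 609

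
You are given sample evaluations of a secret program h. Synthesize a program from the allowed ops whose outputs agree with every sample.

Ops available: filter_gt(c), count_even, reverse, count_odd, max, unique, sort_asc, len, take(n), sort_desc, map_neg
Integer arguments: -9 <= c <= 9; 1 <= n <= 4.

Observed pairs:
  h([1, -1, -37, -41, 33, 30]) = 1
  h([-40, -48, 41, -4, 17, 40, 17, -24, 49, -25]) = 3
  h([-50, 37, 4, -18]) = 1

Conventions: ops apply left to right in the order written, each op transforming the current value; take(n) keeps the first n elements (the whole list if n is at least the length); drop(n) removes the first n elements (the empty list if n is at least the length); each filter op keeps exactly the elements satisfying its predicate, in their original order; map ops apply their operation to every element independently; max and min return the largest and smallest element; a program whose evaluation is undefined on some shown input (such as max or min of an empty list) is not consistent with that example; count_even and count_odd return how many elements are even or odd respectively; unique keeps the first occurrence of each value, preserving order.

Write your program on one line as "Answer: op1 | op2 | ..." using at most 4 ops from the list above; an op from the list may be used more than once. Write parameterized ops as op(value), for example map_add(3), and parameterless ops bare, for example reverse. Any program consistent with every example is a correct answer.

filter_gt(1) | filter_gt(6) | unique | count_odd

Check, running the answer program on each example:
  [1, -1, -37, -41, 33, 30] -> [33, 30] -> [33, 30] -> [33, 30] -> 1
  [-40, -48, 41, -4, 17, 40, 17, -24, 49, -25] -> [41, 17, 40, 17, 49] -> [41, 17, 40, 17, 49] -> [41, 17, 40, 49] -> 3
  [-50, 37, 4, -18] -> [37, 4] -> [37] -> [37] -> 1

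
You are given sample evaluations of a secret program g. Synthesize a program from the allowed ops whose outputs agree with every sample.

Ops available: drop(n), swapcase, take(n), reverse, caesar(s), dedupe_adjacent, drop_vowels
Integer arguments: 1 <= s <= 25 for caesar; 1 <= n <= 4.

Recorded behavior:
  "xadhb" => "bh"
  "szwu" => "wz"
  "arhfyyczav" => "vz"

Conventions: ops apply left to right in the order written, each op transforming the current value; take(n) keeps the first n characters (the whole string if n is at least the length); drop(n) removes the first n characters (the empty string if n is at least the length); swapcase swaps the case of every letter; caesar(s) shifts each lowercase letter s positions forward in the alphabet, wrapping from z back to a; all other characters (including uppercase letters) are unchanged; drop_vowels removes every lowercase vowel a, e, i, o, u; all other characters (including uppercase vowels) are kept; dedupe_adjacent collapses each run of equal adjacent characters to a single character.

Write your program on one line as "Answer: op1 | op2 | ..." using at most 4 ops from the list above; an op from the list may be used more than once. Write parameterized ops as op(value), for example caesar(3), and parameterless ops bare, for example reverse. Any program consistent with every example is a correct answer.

dedupe_adjacent | drop_vowels | reverse | take(2)

Check, running the answer program on each example:
  "xadhb" -> "xadhb" -> "xdhb" -> "bhdx" -> "bh"
  "szwu" -> "szwu" -> "szw" -> "wzs" -> "wz"
  "arhfyyczav" -> "arhfyczav" -> "rhfyczv" -> "vzcyfhr" -> "vz"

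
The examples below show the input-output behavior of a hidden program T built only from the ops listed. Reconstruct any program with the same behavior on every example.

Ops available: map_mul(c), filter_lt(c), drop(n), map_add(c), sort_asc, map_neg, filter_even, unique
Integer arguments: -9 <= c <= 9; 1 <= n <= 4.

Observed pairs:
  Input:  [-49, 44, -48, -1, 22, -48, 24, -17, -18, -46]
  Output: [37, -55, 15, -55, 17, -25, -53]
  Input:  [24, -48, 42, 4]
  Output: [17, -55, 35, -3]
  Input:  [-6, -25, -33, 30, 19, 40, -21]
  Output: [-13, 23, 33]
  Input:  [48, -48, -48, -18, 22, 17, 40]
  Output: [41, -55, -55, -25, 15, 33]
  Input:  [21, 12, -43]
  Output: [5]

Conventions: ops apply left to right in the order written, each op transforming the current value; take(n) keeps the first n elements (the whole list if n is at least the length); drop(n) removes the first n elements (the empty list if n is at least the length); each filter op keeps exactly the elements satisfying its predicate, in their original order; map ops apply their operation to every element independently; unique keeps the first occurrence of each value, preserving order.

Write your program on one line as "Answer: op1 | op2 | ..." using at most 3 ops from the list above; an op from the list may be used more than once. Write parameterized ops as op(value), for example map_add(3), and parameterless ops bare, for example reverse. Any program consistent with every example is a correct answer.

filter_even | map_add(-7)

Check, running the answer program on each example:
  [-49, 44, -48, -1, 22, -48, 24, -17, -18, -46] -> [44, -48, 22, -48, 24, -18, -46] -> [37, -55, 15, -55, 17, -25, -53]
  [24, -48, 42, 4] -> [24, -48, 42, 4] -> [17, -55, 35, -3]
  [-6, -25, -33, 30, 19, 40, -21] -> [-6, 30, 40] -> [-13, 23, 33]
  [48, -48, -48, -18, 22, 17, 40] -> [48, -48, -48, -18, 22, 40] -> [41, -55, -55, -25, 15, 33]
  [21, 12, -43] -> [12] -> [5]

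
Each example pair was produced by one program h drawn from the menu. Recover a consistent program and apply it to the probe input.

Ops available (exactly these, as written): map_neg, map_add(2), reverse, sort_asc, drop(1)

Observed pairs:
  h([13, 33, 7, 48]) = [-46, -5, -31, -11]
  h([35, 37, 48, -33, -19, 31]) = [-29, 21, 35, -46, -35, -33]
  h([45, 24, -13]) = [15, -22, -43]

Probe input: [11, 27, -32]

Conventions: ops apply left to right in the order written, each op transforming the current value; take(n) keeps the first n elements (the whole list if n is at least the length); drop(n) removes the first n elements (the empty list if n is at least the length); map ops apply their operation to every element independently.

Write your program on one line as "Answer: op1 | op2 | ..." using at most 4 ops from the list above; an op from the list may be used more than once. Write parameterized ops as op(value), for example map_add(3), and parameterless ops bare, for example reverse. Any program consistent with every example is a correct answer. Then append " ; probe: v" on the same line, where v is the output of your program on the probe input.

reverse | map_neg | map_add(2) ; probe: [34, -25, -9]

Check, running the answer program on each example:
  [13, 33, 7, 48] -> [48, 7, 33, 13] -> [-48, -7, -33, -13] -> [-46, -5, -31, -11]
  [35, 37, 48, -33, -19, 31] -> [31, -19, -33, 48, 37, 35] -> [-31, 19, 33, -48, -37, -35] -> [-29, 21, 35, -46, -35, -33]
  [45, 24, -13] -> [-13, 24, 45] -> [13, -24, -45] -> [15, -22, -43]
  probe: [11, 27, -32] -> [-32, 27, 11] -> [32, -27, -11] -> [34, -25, -9]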